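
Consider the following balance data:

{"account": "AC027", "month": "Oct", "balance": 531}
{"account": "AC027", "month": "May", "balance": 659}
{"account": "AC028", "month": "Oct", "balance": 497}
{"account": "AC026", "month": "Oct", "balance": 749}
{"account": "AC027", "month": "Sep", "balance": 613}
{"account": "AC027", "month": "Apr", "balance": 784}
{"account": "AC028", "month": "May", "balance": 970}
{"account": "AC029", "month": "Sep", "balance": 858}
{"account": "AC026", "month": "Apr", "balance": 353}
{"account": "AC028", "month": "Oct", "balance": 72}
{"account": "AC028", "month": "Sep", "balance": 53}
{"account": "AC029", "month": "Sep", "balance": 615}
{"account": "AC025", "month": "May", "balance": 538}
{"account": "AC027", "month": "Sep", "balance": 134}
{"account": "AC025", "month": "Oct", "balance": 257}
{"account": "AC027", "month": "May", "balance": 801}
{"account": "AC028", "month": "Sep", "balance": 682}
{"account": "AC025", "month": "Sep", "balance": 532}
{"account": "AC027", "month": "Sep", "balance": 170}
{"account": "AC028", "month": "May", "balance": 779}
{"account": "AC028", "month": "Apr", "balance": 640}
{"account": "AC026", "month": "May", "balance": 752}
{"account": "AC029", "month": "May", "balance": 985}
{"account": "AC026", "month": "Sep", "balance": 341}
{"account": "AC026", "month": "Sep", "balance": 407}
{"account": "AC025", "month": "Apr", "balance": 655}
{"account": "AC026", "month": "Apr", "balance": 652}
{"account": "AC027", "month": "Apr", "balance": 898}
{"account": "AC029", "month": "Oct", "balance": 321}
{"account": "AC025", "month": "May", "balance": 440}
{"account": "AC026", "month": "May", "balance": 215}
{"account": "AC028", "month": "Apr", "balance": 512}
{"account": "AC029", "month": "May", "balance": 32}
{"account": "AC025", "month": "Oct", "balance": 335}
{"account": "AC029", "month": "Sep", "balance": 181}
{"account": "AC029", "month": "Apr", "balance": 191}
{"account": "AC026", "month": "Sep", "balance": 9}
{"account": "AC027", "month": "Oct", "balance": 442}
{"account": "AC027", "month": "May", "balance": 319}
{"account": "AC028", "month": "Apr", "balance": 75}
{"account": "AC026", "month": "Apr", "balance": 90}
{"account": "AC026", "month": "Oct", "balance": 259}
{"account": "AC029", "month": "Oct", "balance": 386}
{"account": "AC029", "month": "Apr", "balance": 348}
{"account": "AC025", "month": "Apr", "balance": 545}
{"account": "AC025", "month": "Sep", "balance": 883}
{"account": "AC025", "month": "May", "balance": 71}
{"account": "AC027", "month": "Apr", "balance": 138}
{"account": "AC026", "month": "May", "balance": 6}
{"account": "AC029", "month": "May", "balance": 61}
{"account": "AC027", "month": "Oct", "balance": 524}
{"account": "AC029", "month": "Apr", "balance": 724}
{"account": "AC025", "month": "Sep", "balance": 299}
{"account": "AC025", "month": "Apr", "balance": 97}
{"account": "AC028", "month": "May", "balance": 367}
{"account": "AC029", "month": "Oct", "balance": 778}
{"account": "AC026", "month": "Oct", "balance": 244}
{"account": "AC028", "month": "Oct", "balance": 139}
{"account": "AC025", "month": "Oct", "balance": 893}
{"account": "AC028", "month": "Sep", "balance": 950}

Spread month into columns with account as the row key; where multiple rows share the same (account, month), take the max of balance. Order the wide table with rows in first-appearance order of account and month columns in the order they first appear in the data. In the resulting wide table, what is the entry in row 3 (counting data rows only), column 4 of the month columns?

652

With rows in first-appearance order of account, row 3 is account=AC026. month columns in first-appearance order: Oct, May, Sep, Apr; column 4 is Apr.
Long rows with account=AC026, month=Apr: max(353, 652, 90) = 652.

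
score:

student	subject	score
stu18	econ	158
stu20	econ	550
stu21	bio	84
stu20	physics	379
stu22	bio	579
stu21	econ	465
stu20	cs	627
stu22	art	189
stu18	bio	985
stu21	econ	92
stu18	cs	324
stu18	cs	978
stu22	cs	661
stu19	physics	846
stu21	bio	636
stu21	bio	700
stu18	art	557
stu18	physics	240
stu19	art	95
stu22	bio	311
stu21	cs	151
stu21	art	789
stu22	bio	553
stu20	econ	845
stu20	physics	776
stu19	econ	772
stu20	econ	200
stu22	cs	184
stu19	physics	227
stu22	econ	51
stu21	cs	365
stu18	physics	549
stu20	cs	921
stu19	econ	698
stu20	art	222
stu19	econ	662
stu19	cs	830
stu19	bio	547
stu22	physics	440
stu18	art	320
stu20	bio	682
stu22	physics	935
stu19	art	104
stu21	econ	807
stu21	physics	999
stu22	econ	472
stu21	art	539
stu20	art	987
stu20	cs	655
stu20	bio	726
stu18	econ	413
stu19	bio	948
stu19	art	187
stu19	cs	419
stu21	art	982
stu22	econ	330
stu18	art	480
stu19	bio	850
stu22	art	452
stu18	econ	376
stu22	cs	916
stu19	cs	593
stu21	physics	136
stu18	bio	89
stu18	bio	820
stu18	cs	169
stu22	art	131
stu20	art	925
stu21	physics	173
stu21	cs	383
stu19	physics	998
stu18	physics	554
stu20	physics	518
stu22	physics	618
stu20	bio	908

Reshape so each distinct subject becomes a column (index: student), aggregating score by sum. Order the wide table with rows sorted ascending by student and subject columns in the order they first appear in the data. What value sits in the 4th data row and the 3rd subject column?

With rows sorted ascending by student, row 4 is student=stu21. subject columns in first-appearance order: econ, bio, physics, cs, art; column 3 is physics.
Long rows with student=stu21, subject=physics: 999 + 136 + 173 = 1308.

1308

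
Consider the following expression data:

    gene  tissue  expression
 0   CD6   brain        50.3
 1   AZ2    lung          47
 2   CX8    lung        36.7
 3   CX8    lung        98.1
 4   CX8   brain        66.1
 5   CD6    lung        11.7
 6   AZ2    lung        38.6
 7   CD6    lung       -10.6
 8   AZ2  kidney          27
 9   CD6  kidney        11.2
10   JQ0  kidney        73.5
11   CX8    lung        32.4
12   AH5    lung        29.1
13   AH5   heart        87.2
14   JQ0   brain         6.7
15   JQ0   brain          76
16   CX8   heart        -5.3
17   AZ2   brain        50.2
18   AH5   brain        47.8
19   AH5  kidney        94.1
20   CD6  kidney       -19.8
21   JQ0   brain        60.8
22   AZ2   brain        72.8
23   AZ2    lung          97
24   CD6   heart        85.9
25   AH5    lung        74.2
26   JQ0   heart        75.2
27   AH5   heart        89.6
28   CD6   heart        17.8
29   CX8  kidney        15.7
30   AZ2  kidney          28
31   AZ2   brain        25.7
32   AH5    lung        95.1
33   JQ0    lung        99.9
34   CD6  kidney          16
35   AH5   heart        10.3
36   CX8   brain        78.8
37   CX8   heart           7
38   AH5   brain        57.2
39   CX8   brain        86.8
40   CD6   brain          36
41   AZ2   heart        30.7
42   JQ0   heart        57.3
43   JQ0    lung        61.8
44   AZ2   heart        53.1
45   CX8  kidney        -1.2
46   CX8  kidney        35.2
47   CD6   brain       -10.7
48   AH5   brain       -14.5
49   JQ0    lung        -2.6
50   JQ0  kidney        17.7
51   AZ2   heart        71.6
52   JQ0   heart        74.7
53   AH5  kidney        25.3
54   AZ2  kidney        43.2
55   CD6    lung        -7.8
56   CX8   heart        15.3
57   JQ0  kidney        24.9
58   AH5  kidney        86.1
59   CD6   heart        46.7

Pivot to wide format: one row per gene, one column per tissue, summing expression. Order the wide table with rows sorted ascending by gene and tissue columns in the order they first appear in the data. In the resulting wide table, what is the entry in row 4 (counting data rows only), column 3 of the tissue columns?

With rows sorted ascending by gene, row 4 is gene=CX8. tissue columns in first-appearance order: brain, lung, kidney, heart; column 3 is kidney.
Long rows with gene=CX8, tissue=kidney: 15.7 + -1.2 + 35.2 = 49.7.

49.7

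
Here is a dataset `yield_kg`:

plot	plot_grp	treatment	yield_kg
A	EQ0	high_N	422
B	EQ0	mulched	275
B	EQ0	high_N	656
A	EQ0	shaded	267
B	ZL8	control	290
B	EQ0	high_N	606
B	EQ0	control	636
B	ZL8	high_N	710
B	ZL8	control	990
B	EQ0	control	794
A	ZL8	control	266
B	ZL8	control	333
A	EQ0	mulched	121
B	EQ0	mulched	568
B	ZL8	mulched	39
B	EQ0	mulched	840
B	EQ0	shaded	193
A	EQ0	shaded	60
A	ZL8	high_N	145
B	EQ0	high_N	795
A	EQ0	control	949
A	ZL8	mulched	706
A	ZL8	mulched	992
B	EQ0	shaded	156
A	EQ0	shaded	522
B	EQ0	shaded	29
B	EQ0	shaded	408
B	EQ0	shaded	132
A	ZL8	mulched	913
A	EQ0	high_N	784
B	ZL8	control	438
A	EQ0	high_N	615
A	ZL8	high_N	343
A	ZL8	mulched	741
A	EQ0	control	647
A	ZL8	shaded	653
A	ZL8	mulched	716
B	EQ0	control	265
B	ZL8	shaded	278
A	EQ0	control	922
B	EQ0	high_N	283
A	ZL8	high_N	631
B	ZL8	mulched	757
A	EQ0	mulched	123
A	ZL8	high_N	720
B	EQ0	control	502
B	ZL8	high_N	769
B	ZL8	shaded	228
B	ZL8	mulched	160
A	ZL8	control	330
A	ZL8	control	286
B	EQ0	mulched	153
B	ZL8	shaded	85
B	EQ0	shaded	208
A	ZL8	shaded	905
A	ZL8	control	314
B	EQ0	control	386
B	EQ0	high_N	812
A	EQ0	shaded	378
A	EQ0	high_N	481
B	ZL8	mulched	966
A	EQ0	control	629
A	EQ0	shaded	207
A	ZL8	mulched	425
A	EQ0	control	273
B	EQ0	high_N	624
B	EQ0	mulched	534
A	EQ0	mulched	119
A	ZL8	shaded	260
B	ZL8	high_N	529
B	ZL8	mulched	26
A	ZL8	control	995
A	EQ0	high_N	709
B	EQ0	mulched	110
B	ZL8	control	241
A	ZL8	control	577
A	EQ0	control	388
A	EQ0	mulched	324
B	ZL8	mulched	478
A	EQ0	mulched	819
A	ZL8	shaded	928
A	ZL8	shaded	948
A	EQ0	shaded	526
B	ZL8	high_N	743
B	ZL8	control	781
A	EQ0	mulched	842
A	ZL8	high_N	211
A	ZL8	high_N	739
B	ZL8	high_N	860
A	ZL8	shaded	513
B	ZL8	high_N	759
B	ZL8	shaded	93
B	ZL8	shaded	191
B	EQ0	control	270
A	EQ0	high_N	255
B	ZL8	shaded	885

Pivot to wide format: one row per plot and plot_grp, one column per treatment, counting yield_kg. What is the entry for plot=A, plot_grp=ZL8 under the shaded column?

Rows with plot=A, plot_grp=ZL8 and treatment=shaded: yield_kg values are 653, 905, 260, 928, 948, 513.
6 rows match — count = 6.

6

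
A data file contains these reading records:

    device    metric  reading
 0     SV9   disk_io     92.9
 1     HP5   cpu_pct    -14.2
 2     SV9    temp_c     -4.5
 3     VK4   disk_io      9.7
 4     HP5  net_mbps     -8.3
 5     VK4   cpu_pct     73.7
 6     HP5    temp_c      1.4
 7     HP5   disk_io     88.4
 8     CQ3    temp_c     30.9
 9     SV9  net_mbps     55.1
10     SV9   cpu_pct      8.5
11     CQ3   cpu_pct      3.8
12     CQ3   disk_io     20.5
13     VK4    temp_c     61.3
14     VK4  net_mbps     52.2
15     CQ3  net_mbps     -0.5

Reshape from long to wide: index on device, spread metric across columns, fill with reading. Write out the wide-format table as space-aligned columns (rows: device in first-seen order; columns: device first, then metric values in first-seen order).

device  disk_io  cpu_pct  temp_c  net_mbps
SV9     92.9     8.5      -4.5    55.1    
HP5     88.4     -14.2    1.4     -8.3    
VK4     9.7      73.7     61.3    52.2    
CQ3     20.5     3.8      30.9    -0.5    

Columns: device plus the 4 distinct metric values (disk_io, cpu_pct, temp_c, net_mbps).
For example, row SV9 column disk_io takes reading=92.9 from the long row (SV9, disk_io).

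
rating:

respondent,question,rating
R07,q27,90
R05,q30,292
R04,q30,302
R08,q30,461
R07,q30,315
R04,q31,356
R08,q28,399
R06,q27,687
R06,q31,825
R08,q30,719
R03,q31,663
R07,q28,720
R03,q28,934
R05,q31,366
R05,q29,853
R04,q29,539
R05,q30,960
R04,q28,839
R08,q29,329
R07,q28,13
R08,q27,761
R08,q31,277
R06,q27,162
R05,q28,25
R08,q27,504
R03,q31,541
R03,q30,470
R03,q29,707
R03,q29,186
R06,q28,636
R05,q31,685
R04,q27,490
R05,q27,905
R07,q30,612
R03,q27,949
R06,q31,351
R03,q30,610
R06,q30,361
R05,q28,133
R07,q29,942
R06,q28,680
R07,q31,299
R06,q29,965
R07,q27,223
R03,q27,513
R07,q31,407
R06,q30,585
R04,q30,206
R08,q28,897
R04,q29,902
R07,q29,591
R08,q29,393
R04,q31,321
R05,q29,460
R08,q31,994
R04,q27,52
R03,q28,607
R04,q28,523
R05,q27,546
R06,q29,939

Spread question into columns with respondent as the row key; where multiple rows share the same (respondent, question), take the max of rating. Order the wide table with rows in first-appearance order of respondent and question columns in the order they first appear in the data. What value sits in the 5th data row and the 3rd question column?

825

With rows in first-appearance order of respondent, row 5 is respondent=R06. question columns in first-appearance order: q27, q30, q31, q28, q29; column 3 is q31.
Long rows with respondent=R06, question=q31: max(825, 351) = 825.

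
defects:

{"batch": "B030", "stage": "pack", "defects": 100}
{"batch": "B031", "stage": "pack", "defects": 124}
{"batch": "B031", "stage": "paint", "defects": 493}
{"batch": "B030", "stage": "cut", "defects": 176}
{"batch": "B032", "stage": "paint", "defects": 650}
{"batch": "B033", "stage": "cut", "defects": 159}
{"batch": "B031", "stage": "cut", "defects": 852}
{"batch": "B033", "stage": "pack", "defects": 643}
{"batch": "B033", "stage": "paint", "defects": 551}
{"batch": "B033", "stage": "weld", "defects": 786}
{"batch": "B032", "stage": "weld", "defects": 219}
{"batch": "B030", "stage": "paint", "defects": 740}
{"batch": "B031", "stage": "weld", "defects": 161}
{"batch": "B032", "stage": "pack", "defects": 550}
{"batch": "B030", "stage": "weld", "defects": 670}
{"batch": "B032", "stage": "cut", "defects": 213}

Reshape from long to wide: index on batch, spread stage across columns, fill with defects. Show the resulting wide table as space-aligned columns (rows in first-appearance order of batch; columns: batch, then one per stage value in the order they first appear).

batch  pack  paint  cut  weld
B030   100   740    176  670 
B031   124   493    852  161 
B032   550   650    213  219 
B033   643   551    159  786 

Columns: batch plus the 4 distinct stage values (pack, paint, cut, weld).
For example, row B030 column pack takes defects=100 from the long row (B030, pack).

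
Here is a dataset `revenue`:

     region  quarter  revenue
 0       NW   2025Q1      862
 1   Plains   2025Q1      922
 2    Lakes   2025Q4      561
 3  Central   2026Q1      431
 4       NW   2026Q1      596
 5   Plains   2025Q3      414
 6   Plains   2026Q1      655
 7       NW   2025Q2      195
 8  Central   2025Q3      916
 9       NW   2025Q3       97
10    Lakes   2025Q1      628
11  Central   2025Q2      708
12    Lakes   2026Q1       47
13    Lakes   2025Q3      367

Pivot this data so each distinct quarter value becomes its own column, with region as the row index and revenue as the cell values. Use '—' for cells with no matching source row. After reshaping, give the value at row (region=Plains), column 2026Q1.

655

The long row with region=Plains, quarter=2026Q1 has revenue=655.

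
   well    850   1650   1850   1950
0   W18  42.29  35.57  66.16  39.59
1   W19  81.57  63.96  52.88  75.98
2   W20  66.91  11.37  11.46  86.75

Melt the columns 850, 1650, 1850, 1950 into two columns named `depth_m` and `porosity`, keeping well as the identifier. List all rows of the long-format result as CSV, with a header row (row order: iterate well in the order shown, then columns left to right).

well,depth_m,porosity
W18,850,42.29
W18,1650,35.57
W18,1850,66.16
W18,1950,39.59
W19,850,81.57
W19,1650,63.96
W19,1850,52.88
W19,1950,75.98
W20,850,66.91
W20,1650,11.37
W20,1850,11.46
W20,1950,86.75

Each (well, column) pair becomes one row: 3 × 4 = 12 rows.
For example, (W18, 850) → porosity=42.29.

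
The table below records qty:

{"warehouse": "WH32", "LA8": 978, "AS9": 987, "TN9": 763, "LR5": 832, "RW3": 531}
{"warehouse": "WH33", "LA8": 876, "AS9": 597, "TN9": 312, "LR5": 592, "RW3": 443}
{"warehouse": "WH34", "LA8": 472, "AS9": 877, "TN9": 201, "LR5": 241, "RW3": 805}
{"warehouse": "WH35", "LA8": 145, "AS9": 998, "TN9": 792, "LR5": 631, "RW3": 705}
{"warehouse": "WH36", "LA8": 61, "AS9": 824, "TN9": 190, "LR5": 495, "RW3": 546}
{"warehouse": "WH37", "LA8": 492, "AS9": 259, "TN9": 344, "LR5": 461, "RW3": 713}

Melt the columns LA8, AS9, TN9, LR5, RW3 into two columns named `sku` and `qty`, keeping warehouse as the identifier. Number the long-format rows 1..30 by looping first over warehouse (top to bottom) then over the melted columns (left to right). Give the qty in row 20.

705

30 rows total (6 × 5). Row 20: index ⌊(20-1)/5⌋ = 3 into warehouse → WH35; (20-1) mod 5 = 4 into the melted columns → RW3.
So row 20 is (WH35, RW3, 705); qty = 705.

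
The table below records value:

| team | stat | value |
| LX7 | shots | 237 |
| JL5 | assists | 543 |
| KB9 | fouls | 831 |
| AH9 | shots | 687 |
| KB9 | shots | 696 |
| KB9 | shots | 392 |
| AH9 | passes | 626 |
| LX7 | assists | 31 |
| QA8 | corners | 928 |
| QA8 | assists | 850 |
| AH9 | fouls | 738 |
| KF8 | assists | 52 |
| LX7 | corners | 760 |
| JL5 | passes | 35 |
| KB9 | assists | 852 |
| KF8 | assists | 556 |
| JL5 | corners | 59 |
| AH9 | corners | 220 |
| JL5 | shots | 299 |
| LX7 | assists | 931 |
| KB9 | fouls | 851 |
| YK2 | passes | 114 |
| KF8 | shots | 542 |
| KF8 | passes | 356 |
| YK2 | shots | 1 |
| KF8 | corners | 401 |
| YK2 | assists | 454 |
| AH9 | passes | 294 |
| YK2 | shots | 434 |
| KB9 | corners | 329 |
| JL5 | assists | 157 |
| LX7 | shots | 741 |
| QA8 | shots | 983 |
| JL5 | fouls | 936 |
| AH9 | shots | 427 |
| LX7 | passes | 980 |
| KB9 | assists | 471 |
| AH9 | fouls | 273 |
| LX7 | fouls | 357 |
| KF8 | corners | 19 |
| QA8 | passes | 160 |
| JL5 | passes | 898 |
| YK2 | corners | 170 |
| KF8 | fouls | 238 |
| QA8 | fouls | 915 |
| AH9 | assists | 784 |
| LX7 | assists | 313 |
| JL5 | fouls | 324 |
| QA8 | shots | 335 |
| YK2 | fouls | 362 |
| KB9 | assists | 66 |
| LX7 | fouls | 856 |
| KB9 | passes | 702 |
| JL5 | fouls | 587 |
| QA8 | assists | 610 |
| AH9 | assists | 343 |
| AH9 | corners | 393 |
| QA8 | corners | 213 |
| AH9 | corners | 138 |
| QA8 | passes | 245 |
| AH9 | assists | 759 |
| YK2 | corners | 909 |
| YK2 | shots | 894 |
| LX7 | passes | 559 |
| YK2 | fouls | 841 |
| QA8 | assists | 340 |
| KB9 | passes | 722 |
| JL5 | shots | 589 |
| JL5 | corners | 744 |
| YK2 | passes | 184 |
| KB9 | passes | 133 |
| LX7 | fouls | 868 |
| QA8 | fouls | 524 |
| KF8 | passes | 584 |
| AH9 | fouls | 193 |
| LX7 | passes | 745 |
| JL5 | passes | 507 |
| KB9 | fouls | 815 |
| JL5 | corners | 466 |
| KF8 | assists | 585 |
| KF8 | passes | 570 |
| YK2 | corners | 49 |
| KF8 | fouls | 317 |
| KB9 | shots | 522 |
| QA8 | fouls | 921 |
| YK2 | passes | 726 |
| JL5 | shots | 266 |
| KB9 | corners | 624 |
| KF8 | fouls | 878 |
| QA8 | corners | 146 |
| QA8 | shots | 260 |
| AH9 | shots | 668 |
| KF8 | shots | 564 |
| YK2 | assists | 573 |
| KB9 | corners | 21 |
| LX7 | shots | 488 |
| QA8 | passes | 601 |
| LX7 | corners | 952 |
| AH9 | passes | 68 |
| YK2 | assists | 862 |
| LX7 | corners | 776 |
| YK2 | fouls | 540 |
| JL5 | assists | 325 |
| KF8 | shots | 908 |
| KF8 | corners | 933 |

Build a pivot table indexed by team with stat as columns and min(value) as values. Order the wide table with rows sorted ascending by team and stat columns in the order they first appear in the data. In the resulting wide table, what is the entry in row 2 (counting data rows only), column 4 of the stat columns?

35

With rows sorted ascending by team, row 2 is team=JL5. stat columns in first-appearance order: shots, assists, fouls, passes, corners; column 4 is passes.
Long rows with team=JL5, stat=passes: min(35, 898, 507) = 35.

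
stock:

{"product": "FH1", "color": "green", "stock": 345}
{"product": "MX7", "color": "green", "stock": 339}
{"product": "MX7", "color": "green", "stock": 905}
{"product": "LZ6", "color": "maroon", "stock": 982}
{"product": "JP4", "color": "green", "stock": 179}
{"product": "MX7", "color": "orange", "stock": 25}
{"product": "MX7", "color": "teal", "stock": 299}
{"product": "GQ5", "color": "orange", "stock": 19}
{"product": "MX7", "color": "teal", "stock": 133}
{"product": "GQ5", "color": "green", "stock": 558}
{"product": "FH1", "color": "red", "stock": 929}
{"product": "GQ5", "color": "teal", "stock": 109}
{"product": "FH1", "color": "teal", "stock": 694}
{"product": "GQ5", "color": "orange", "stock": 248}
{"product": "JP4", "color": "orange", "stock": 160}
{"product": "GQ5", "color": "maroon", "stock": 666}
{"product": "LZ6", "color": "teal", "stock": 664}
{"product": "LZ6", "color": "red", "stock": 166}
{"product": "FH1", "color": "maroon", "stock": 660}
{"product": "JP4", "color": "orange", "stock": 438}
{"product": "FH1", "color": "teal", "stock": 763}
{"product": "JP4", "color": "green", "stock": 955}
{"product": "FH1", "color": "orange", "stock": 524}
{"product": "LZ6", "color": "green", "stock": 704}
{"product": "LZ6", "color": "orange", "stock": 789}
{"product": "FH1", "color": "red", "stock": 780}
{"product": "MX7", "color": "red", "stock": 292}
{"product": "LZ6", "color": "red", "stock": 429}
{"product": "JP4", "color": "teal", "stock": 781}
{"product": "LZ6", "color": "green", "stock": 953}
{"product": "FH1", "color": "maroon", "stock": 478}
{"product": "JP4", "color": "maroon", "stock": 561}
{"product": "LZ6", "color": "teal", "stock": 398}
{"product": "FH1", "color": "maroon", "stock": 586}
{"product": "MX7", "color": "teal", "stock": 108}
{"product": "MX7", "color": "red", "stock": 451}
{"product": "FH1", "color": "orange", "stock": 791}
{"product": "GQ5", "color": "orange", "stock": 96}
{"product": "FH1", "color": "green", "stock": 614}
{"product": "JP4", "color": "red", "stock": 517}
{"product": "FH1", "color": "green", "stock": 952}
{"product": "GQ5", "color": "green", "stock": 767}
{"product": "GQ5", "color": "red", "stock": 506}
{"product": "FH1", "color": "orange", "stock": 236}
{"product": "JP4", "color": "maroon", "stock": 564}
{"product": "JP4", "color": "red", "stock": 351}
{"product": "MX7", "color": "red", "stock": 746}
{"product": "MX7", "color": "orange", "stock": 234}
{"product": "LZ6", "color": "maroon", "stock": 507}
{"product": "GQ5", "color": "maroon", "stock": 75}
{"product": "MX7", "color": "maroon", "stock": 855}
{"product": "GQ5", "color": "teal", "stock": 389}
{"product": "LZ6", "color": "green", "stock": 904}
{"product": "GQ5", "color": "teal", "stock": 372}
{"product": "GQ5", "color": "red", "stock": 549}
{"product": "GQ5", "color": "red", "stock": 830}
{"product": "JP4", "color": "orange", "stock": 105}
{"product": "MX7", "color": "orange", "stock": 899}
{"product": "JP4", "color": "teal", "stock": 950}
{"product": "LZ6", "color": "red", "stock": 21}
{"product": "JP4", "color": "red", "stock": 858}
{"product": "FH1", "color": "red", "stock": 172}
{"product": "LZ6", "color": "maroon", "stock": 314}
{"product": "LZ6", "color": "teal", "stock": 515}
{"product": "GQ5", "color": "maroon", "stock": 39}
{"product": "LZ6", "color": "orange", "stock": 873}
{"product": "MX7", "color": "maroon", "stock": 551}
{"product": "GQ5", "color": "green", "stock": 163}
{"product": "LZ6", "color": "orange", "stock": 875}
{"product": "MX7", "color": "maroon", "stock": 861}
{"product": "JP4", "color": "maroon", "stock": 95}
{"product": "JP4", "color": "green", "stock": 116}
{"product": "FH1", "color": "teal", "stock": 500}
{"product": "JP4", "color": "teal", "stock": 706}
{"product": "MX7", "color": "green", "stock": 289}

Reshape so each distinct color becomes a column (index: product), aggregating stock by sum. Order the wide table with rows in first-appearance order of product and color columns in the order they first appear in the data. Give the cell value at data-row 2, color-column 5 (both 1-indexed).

With rows in first-appearance order of product, row 2 is product=MX7. color columns in first-appearance order: green, maroon, orange, teal, red; column 5 is red.
Long rows with product=MX7, color=red: 292 + 451 + 746 = 1489.

1489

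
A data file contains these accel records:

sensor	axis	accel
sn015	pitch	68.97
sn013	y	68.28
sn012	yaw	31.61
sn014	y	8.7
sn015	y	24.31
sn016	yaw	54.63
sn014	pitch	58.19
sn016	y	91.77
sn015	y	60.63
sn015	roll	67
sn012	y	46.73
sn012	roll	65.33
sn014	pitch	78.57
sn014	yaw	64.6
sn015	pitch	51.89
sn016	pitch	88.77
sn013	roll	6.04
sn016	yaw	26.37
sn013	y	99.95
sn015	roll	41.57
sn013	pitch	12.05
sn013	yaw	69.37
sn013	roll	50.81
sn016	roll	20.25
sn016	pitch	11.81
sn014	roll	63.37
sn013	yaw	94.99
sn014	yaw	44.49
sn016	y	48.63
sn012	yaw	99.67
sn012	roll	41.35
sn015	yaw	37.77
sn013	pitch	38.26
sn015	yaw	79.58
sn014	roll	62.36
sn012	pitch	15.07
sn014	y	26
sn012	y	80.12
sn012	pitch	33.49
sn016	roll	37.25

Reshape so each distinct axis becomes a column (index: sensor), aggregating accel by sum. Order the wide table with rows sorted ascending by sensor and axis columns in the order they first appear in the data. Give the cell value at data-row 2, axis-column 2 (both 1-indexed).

168.23

With rows sorted ascending by sensor, row 2 is sensor=sn013. axis columns in first-appearance order: pitch, y, yaw, roll; column 2 is y.
Long rows with sensor=sn013, axis=y: 68.28 + 99.95 = 168.23.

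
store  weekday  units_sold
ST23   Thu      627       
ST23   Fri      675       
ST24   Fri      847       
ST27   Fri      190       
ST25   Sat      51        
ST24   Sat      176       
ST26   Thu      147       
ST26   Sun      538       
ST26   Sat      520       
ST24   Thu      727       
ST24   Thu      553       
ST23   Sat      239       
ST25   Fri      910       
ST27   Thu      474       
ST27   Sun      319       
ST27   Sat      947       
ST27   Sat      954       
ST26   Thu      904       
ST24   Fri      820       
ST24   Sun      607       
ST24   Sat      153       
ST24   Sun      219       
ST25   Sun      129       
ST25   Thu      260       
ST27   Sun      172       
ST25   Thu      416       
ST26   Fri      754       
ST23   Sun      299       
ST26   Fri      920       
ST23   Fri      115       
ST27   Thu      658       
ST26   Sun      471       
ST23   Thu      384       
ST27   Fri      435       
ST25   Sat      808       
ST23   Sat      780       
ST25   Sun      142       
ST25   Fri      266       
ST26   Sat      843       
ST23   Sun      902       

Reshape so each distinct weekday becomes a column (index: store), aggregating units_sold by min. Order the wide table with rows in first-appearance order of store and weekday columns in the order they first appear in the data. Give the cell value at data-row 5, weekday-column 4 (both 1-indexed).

471

With rows in first-appearance order of store, row 5 is store=ST26. weekday columns in first-appearance order: Thu, Fri, Sat, Sun; column 4 is Sun.
Long rows with store=ST26, weekday=Sun: min(538, 471) = 471.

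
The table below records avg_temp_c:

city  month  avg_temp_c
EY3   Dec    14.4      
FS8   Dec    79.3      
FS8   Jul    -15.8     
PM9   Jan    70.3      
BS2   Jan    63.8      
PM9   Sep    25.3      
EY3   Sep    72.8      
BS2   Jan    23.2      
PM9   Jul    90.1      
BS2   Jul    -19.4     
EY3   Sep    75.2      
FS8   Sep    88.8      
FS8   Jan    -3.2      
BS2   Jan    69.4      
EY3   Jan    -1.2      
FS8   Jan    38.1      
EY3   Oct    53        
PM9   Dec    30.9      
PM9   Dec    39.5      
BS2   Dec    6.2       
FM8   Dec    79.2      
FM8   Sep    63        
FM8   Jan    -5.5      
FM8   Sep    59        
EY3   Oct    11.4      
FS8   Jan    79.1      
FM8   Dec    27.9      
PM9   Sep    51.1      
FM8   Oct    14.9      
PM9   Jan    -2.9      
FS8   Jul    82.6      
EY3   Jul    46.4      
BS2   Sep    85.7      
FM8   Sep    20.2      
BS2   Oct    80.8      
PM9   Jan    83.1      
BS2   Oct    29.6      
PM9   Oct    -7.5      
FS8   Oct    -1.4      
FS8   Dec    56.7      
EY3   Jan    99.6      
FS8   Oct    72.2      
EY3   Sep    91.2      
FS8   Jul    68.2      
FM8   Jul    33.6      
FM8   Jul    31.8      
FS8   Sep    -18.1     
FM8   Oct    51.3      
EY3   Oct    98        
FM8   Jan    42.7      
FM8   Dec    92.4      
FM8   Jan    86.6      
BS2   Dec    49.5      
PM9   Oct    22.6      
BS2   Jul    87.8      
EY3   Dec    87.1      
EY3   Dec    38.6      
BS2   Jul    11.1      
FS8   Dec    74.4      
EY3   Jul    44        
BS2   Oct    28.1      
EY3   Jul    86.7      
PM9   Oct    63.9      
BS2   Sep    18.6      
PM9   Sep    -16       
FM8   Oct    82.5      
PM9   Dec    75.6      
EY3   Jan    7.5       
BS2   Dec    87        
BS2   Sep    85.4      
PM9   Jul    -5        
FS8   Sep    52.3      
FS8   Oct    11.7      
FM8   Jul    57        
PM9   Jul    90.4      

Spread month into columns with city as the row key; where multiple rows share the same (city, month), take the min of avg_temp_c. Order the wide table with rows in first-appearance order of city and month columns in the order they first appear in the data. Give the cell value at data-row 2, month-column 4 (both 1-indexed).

-18.1

With rows in first-appearance order of city, row 2 is city=FS8. month columns in first-appearance order: Dec, Jul, Jan, Sep, Oct; column 4 is Sep.
Long rows with city=FS8, month=Sep: min(88.8, -18.1, 52.3) = -18.1.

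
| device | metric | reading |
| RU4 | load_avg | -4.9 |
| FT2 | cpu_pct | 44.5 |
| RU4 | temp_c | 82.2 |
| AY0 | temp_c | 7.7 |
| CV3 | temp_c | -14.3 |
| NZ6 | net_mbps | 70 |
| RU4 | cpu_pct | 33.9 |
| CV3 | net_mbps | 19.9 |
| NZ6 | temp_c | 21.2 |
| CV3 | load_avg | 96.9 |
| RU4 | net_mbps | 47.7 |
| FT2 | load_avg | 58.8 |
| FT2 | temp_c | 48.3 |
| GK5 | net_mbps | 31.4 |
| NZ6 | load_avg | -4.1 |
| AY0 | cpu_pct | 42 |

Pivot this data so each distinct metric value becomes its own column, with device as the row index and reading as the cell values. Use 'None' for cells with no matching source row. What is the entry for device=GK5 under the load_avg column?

None

No long-format row has device=GK5 and metric=load_avg, so the cell is None.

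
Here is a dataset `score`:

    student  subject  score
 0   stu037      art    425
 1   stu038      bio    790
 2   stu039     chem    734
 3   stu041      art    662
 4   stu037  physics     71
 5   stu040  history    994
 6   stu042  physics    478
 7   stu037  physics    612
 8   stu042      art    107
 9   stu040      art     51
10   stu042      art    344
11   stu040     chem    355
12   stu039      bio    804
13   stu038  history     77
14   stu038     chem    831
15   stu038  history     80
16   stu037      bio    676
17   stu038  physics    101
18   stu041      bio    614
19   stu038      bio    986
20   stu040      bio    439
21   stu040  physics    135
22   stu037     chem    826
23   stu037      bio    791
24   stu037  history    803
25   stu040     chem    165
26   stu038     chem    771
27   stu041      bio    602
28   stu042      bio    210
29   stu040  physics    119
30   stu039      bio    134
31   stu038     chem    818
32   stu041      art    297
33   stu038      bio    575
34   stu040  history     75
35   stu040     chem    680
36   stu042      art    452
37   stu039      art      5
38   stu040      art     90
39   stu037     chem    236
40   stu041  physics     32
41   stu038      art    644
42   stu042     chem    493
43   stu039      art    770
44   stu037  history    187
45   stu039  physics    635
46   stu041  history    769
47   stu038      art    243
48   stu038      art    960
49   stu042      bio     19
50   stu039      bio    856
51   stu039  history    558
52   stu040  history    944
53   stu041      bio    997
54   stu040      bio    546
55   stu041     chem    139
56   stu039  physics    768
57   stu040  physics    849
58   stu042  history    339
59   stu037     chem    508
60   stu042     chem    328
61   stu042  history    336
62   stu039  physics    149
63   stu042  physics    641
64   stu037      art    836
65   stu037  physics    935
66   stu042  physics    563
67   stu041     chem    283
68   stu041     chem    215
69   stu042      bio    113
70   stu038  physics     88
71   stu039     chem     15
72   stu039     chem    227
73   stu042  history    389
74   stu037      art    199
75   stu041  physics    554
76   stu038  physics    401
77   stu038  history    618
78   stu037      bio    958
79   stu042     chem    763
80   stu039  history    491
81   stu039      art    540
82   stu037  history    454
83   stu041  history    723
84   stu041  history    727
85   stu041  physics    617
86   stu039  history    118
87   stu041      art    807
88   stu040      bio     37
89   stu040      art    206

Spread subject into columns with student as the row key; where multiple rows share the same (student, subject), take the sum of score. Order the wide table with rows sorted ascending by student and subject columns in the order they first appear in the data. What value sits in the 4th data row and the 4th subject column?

1103

With rows sorted ascending by student, row 4 is student=stu040. subject columns in first-appearance order: art, bio, chem, physics, history; column 4 is physics.
Long rows with student=stu040, subject=physics: 135 + 119 + 849 = 1103.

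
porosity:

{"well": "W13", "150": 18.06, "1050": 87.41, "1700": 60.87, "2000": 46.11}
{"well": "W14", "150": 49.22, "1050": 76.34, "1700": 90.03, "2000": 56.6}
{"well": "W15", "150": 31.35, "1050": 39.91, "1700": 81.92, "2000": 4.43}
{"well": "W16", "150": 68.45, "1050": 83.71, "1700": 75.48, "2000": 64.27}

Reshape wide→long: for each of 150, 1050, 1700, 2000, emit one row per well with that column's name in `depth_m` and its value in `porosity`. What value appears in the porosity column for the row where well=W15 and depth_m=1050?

Unpivoting turns each (well, wide-column) pair into one long row.
The wide cell at row W15, column 1050 holds 39.91, so the long row (W15, 1050) has porosity=39.91.

39.91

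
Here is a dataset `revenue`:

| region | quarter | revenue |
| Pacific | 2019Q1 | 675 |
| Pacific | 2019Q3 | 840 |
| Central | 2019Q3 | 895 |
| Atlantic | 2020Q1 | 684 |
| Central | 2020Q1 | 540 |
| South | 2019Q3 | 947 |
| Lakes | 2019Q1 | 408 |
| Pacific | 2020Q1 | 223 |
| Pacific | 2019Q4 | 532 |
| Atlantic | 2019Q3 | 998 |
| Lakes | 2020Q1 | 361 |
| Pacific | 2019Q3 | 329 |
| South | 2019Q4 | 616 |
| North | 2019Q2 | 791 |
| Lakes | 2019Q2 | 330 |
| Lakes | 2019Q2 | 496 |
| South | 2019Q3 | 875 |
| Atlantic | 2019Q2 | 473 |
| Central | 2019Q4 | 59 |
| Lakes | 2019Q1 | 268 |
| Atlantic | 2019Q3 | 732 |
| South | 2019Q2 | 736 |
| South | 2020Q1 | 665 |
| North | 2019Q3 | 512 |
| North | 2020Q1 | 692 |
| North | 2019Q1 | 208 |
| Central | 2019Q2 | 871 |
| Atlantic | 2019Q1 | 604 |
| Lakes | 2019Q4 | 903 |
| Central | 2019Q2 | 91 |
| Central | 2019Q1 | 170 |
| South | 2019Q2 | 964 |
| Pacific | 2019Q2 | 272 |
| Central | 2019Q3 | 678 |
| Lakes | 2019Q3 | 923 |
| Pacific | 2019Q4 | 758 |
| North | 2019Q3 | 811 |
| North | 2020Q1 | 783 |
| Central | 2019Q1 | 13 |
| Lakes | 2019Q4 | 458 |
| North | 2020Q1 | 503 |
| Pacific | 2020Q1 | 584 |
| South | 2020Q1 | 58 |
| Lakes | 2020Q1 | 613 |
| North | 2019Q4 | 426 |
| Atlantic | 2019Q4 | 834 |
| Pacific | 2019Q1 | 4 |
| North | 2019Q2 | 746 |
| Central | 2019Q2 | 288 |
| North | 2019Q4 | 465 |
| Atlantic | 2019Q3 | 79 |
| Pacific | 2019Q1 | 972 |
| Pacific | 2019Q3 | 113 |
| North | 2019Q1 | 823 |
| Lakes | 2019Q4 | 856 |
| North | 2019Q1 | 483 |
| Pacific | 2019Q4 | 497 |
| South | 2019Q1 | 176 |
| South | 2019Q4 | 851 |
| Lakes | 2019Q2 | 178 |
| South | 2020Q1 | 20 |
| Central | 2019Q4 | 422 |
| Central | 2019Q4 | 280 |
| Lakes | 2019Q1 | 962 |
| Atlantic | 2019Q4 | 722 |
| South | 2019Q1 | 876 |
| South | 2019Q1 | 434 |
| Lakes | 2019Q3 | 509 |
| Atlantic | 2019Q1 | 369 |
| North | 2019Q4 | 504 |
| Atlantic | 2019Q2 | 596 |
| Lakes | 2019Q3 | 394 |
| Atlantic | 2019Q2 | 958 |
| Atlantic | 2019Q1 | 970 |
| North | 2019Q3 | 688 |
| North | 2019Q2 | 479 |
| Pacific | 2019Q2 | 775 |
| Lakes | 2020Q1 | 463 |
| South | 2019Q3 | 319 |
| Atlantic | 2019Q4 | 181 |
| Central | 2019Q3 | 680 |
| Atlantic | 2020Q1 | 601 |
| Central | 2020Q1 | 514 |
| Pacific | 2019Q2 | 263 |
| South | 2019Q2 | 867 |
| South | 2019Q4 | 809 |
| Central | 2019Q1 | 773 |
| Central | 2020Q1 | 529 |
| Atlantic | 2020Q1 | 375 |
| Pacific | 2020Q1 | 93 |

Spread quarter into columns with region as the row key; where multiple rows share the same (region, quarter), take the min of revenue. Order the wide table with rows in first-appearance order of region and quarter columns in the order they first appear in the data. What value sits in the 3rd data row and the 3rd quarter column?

375

With rows in first-appearance order of region, row 3 is region=Atlantic. quarter columns in first-appearance order: 2019Q1, 2019Q3, 2020Q1, 2019Q4, 2019Q2; column 3 is 2020Q1.
Long rows with region=Atlantic, quarter=2020Q1: min(684, 601, 375) = 375.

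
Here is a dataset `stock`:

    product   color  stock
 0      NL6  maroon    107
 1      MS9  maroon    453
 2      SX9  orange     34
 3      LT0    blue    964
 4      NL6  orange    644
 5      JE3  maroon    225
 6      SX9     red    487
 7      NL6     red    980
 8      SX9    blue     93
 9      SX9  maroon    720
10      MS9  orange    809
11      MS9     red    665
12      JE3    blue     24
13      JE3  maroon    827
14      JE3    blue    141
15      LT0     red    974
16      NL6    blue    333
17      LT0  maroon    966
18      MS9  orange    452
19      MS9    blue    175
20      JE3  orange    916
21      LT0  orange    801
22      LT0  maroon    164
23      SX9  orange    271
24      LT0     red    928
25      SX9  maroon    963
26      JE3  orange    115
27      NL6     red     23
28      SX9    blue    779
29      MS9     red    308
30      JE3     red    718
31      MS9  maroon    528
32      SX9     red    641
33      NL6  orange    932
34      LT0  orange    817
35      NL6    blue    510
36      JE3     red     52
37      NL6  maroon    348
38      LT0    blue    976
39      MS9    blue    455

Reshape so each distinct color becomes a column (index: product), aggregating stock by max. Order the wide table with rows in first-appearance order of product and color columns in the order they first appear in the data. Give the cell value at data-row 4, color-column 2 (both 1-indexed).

817

With rows in first-appearance order of product, row 4 is product=LT0. color columns in first-appearance order: maroon, orange, blue, red; column 2 is orange.
Long rows with product=LT0, color=orange: max(801, 817) = 817.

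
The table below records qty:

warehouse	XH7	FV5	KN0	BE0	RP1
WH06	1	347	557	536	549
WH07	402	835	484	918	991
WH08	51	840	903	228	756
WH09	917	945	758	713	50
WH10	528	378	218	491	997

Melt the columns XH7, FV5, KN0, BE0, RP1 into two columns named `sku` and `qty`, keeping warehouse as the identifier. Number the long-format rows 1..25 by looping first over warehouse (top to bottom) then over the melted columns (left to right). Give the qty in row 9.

918

25 rows total (5 × 5). Row 9: index ⌊(9-1)/5⌋ = 1 into warehouse → WH07; (9-1) mod 5 = 3 into the melted columns → BE0.
So row 9 is (WH07, BE0, 918); qty = 918.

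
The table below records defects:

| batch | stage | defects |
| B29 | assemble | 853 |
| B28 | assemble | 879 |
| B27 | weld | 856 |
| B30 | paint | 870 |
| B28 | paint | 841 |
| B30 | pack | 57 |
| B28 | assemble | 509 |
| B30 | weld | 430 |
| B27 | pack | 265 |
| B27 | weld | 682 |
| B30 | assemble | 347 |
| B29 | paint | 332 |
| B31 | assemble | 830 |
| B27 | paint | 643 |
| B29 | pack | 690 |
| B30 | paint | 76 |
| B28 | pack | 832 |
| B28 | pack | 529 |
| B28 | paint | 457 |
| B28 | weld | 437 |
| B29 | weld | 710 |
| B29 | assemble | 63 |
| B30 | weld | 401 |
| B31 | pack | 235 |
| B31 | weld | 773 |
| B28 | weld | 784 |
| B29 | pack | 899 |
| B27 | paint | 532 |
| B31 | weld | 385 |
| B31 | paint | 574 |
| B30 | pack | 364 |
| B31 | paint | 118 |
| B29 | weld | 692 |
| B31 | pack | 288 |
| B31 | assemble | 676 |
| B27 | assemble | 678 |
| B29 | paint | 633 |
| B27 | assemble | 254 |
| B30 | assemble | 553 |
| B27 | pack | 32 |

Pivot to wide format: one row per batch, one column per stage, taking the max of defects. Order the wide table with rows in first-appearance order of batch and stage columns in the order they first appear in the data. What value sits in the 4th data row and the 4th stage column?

With rows in first-appearance order of batch, row 4 is batch=B30. stage columns in first-appearance order: assemble, weld, paint, pack; column 4 is pack.
Long rows with batch=B30, stage=pack: max(57, 364) = 364.

364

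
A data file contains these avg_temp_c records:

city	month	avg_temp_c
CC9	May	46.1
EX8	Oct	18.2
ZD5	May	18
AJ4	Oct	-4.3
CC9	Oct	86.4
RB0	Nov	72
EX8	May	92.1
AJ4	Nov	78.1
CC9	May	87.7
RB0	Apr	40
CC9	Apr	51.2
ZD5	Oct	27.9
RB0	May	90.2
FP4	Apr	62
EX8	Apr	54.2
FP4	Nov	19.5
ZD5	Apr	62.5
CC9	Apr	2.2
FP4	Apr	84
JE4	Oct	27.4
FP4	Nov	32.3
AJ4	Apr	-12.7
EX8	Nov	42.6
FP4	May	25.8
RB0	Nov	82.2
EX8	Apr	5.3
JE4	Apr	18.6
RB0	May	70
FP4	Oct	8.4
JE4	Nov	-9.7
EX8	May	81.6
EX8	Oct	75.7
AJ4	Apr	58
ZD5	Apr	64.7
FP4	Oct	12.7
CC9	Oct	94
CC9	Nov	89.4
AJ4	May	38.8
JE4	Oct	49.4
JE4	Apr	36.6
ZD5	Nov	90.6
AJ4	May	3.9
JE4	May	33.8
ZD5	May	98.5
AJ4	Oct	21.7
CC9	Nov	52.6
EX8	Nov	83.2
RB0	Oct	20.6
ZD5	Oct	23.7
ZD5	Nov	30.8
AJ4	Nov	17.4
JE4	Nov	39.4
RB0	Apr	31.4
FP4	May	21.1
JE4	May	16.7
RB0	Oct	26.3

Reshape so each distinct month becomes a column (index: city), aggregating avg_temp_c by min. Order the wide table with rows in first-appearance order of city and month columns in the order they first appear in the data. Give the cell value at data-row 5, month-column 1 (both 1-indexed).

70

With rows in first-appearance order of city, row 5 is city=RB0. month columns in first-appearance order: May, Oct, Nov, Apr; column 1 is May.
Long rows with city=RB0, month=May: min(90.2, 70) = 70.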